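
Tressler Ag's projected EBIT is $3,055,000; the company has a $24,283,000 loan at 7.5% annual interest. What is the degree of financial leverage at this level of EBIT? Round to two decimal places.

2.48

Annual interest charges come to $1,821,225.00.
DFL = EBIT ÷ (EBIT − I) = $3,055,000 ÷ ($3,055,000 − $1,821,225.00) = $3,055,000 ÷ $1,233,775.00 = 2.4761.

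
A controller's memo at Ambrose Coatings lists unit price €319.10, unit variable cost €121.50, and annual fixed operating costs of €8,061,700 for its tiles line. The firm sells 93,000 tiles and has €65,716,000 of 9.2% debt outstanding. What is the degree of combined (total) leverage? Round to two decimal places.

4.30

Total contribution margin = 93,000 × €197.60 = €18,376,800.00.
EBIT = €18,376,800.00 − €8,061,700 = €10,315,100.00. Interest = €6,045,872.00, so EBIT − I = €4,269,228.00.
DCL = contribution ÷ (EBIT − I) = €18,376,800.00 ÷ €4,269,228.00 = 4.3045.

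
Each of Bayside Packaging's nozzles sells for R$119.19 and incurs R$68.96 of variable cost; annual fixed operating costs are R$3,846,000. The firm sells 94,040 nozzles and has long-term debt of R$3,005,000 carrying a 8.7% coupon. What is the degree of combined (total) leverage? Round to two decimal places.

7.67

At 94,040 units, contribution = 94,040 × R$50.23 = R$4,723,629.20.
Subtracting fixed costs: EBIT = R$4,723,629.20 − R$3,846,000 = R$877,629.20. Interest = R$261,435.00, so EBIT − I = R$616,194.20.
DCL = contribution ÷ (EBIT − I) = R$4,723,629.20 ÷ R$616,194.20 = 7.6658.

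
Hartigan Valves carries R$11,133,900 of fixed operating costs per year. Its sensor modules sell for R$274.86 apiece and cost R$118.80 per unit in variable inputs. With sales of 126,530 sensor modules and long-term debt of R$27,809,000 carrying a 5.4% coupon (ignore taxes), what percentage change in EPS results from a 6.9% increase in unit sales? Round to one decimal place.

At 126,530 units, contribution = 126,530 × R$156.06 = R$19,746,271.80.
Subtracting fixed costs: EBIT = R$19,746,271.80 − R$11,133,900 = R$8,612,371.80.
Interest = R$1,501,686.00, so EBIT − I = R$7,110,685.80.
DCL = total CM / (EBIT − I) = R$19,746,271.80 / R$7,110,685.80 = 2.7770.
%ΔEPS = DCL × %ΔSales = 2.7770 × +6.9% = +19.2%.

+19.2%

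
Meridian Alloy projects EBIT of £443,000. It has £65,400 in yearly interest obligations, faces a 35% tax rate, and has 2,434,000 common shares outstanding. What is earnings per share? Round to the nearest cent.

£0.10

Pre-tax income = £443,000 − £65,400.00 = £377,600.00.
Net income = £377,600.00 × (1 − 0.35) = £245,440.00.
Per share: £245,440.00 / 2,434,000 shares = £0.10.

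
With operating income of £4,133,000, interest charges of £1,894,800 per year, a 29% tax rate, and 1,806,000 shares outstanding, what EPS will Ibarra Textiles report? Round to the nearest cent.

Pre-tax income = £4,133,000 − £1,894,800.00 = £2,238,200.00.
After tax at 29%: net income = £2,238,200.00 × 0.71 = £1,589,122.00.
Per share: £1,589,122.00 / 1,806,000 shares = £0.88.

£0.88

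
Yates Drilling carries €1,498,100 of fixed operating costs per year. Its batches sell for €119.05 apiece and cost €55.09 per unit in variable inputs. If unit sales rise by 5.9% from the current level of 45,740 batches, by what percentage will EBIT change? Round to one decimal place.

Total contribution margin = 45,740 × €63.96 = €2,925,530.40.
EBIT = €2,925,530.40 − €1,498,100 = €1,427,430.40.
Degree of operating leverage = €2,925,530.40 / €1,427,430.40 = 2.0495.
So EBIT moves 2.0495 × (+5.9%) = +12.1%.

+12.1%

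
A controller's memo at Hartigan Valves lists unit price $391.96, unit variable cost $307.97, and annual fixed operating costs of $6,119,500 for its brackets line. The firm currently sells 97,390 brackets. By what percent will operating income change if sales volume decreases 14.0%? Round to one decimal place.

At 97,390 units, contribution = 97,390 × $83.99 = $8,179,786.10.
Operating income = contribution − fixed costs = $8,179,786.10 − $6,119,500 = $2,060,286.10.
Degree of operating leverage = $8,179,786.10 / $2,060,286.10 = 3.9702.
%ΔEBIT = DOL × %ΔSales = 3.9702 × -14.0% = -55.6%.

-55.6%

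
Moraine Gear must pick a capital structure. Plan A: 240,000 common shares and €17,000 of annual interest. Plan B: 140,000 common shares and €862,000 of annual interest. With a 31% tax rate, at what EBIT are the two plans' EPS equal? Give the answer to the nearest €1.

€2,045,000

Set EPS_A = EPS_B: (EBIT − €17,000)(1 − 0.31) ÷ 240,000 = (EBIT − €862,000)(1 − 0.31) ÷ 140,000.
The (1 − t) factor cancels: (EBIT − 17,000) × 140,000 = (EBIT − 862,000) × 240,000.
EBIT × (240,000 − 140,000) = 862,000 × 240,000 − 17,000 × 140,000 = 204,500,000,000, so EBIT = 204,500,000,000 ÷ 100,000 = 2,045,000.00.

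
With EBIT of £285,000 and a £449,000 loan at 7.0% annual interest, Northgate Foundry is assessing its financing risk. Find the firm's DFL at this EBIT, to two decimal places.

1.12

Annual interest charges come to £31,430.00.
DFL = EBIT ÷ (EBIT − I) = £285,000 ÷ (£285,000 − £31,430.00) = £285,000 ÷ £253,570.00 = 1.1239.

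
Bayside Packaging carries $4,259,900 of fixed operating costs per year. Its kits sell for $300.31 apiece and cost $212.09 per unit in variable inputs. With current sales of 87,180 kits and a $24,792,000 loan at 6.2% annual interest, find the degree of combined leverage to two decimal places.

4.06

Total contribution margin = 87,180 × $88.22 = $7,691,019.60.
EBIT = $7,691,019.60 − $4,259,900 = $3,431,119.60. Interest = $1,537,104.00, so EBIT − I = $1,894,015.60.
DCL = contribution ÷ (EBIT − I) = $7,691,019.60 ÷ $1,894,015.60 = 4.0607.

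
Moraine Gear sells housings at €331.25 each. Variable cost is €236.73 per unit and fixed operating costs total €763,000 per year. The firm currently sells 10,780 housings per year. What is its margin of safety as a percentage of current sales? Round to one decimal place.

25.1%

Unit CM = price − variable cost = €331.25 − €236.73 = €94.52. Break-even units = €763,000 ÷ €94.52 = 8,072.37; break-even revenue = 8,072.37 × €331.25 = €2,673,971.12.
Actual sales revenue = 10,780 × €331.25 = €3,570,875.00.
Margin of safety = (€3,570,875.00 − €2,673,971.12) ÷ €3,570,875.00 = 25.1%.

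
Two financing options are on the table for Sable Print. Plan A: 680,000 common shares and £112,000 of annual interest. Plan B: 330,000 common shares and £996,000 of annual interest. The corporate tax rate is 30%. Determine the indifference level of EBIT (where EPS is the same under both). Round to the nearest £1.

Set EPS_A = EPS_B: (EBIT − £112,000)(1 − 0.30) ÷ 680,000 = (EBIT − £996,000)(1 − 0.30) ÷ 330,000.
The (1 − t) factor cancels: (EBIT − 112,000) × 330,000 = (EBIT − 996,000) × 680,000.
Solving, EBIT = (996,000·680,000 − 112,000·330,000) / (680,000 − 330,000) = 640,320,000,000 / 350,000 = 1,829,485.71.

£1,829,486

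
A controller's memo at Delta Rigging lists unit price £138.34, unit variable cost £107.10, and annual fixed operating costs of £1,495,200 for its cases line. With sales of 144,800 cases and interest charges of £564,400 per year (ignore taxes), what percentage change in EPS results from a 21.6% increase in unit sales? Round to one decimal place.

+39.7%

Contribution at this volume is 144,800 × £31.24 = £4,523,552.00.
Subtracting fixed costs: EBIT = £4,523,552.00 − £1,495,200 = £3,028,352.00.
After interest of £564,400.00, pre-tax earnings = £2,463,952.00.
Degree of combined leverage = contribution ÷ (EBIT − I) = £4,523,552.00 ÷ £2,463,952.00 = 1.8359.
%ΔEPS = DCL × %ΔSales = 1.8359 × +21.6% = +39.7%.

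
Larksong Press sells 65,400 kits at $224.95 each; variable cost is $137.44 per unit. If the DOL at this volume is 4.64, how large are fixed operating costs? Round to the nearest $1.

$4,489,716

Total contribution margin = 65,400 × $87.51 = $5,723,154.00.
DOL = contribution / EBIT, so EBIT = $5,723,154.00 / 4.64 = $1,233,438.36.
And FC = contribution − EBIT = $5,723,154.00 − $1,233,438.36 = $4,489,716.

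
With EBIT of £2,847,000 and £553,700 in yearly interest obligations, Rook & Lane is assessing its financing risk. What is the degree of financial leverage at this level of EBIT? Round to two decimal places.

Interest = £553,700.00.
Degree of financial leverage = EBIT / (EBIT − interest) = £2,847,000 / £2,293,300.00 = 1.2414.

1.24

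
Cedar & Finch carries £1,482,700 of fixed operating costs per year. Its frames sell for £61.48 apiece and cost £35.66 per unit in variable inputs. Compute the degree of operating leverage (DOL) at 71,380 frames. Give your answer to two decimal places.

5.11

Total contribution margin = 71,380 × £25.82 = £1,843,031.60.
Operating income = contribution − fixed costs = £1,843,031.60 − £1,482,700 = £360,331.60.
So DOL = total CM / EBIT = £1,843,031.60 / £360,331.60 = 5.1148.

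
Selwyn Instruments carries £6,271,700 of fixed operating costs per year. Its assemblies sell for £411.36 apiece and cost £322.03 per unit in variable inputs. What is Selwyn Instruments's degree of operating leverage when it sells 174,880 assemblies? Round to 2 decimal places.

Total contribution margin = 174,880 × £89.33 = £15,622,030.40.
Subtracting fixed costs: EBIT = £15,622,030.40 − £6,271,700 = £9,350,330.40.
So DOL = total CM / EBIT = £15,622,030.40 / £9,350,330.40 = 1.6707.

1.67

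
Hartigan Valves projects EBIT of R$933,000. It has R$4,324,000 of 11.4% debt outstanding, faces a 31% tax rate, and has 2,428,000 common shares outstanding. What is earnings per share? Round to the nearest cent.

Pre-tax income = R$933,000 − R$492,936.00 = R$440,064.00.
Net income = R$440,064.00 × (1 − 0.31) = R$303,644.16.
EPS = R$303,644.16 ÷ 2,428,000 = R$0.13.

R$0.13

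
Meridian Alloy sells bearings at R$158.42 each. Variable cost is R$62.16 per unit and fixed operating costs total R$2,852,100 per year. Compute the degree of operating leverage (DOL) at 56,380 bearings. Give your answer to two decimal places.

2.11

Total contribution margin = 56,380 × R$96.26 = R$5,427,138.80.
Subtracting fixed costs: EBIT = R$5,427,138.80 − R$2,852,100 = R$2,575,038.80.
Degree of operating leverage = R$5,427,138.80 / R$2,575,038.80 = 2.1076.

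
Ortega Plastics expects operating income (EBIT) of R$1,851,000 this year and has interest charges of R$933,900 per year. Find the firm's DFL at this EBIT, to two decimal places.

Interest = R$933,900.00.
DFL = EBIT ÷ (EBIT − I) = R$1,851,000 ÷ (R$1,851,000 − R$933,900.00) = R$1,851,000 ÷ R$917,100.00 = 2.0183.

2.02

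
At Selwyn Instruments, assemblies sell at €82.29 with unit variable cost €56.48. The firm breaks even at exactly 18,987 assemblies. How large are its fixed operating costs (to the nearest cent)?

€490,054.47

Unit CM = price − variable cost = €82.29 − €56.48 = €25.81.
Fixed costs = break-even units × CM = 18,987 × €25.81 = €490,054.47.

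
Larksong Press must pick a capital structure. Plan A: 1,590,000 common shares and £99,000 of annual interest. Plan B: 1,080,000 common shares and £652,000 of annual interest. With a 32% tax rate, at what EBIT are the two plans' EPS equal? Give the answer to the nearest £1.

Set EPS_A = EPS_B: (EBIT − £99,000)(1 − 0.32) ÷ 1,590,000 = (EBIT − £652,000)(1 − 0.32) ÷ 1,080,000.
Cancelling (1 − t) and cross-multiplying: 1,080,000·(EBIT − 99,000) = 1,590,000·(EBIT − 652,000).
EBIT × (1,590,000 − 1,080,000) = 652,000 × 1,590,000 − 99,000 × 1,080,000 = 929,760,000,000, so EBIT = 929,760,000,000 ÷ 510,000 = 1,823,058.82.

£1,823,059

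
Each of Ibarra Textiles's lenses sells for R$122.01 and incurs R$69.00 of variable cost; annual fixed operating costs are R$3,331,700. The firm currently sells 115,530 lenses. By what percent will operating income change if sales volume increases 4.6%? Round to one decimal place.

+10.1%

Contribution at this volume is 115,530 × R$53.01 = R$6,124,245.30.
Operating income = contribution − fixed costs = R$6,124,245.30 − R$3,331,700 = R$2,792,545.30.
DOL = contribution ÷ EBIT = R$6,124,245.30 ÷ R$2,792,545.30 = 2.1931.
%ΔEBIT = DOL × %ΔSales = 2.1931 × +4.6% = +10.1%.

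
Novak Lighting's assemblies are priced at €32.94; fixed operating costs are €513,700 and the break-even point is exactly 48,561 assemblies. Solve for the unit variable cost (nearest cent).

€22.36

Contribution per unit must be FC / Q = €513,700 / 48,561 = €10.5784.
Variable cost per unit = €32.94 − €10.5784 = €22.36.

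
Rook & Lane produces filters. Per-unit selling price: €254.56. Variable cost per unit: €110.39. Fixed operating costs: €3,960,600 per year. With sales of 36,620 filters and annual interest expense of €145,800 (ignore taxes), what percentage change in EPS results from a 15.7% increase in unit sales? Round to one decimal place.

+70.7%

Contribution at this volume is 36,620 × €144.17 = €5,279,505.40.
EBIT = €5,279,505.40 − €3,960,600 = €1,318,905.40.
Interest = €145,800.00, so EBIT − I = €1,173,105.40.
Degree of combined leverage = contribution ÷ (EBIT − I) = €5,279,505.40 ÷ €1,173,105.40 = 4.5005.
EPS therefore changes by 4.5005 × (+15.7%) = +70.7%.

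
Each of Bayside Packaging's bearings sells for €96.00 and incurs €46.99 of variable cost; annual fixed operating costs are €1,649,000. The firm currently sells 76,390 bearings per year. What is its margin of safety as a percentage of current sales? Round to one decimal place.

Unit CM = price − variable cost = €96.00 − €46.99 = €49.01. Break-even units = €1,649,000 ÷ €49.01 = 33,646.19; break-even revenue = 33,646.19 × €96.00 = €3,230,034.69.
Current sales = 76,390 × €96.00 = €7,333,440.00.
Margin of safety = (€7,333,440.00 − €3,230,034.69) ÷ €7,333,440.00 = 56.0%.

56.0%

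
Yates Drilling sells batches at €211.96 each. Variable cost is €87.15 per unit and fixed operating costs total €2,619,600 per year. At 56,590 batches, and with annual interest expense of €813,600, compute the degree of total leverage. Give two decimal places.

At 56,590 units, contribution = 56,590 × €124.81 = €7,062,997.90.
Operating income = contribution − fixed costs = €7,062,997.90 − €2,619,600 = €4,443,397.90. Interest = €813,600.00, so EBIT − I = €3,629,797.90.
Degree of total leverage = total CM / (EBIT − interest) = €7,062,997.90 / €3,629,797.90 = 1.9458.

1.95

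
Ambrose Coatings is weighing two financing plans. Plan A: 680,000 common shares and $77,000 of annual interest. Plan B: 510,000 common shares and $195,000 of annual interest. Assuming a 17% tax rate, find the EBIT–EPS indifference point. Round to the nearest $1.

$549,000

At indifference, (EBIT − 77,000)(1 − t)/680,000 = (EBIT − 195,000)(1 − t)/510,000.
Cancelling (1 − t) and cross-multiplying: 510,000·(EBIT − 77,000) = 680,000·(EBIT − 195,000).
Solving, EBIT = (195,000·680,000 − 77,000·510,000) / (680,000 − 510,000) = 93,330,000,000 / 170,000 = 549,000.00.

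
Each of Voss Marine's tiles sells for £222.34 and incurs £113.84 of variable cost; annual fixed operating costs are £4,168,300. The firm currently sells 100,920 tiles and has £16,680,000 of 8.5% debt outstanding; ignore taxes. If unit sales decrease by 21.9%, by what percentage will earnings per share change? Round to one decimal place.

At 100,920 units, contribution = 100,920 × £108.50 = £10,949,820.00.
EBIT = £10,949,820.00 − £4,168,300 = £6,781,520.00.
Interest = £1,417,800.00, so EBIT − I = £5,363,720.00.
DCL = total CM / (EBIT − I) = £10,949,820.00 / £5,363,720.00 = 2.0415.
%ΔEPS = DCL × %ΔSales = 2.0415 × -21.9% = -44.7%.

-44.7%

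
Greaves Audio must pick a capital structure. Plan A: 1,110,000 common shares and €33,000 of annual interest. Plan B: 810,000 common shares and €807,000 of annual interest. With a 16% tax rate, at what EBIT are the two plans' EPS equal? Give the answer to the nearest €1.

At indifference, (EBIT − 33,000)(1 − t)/1,110,000 = (EBIT − 807,000)(1 − t)/810,000.
The (1 − t) factor cancels: (EBIT − 33,000) × 810,000 = (EBIT − 807,000) × 1,110,000.
Solving, EBIT = (807,000·1,110,000 − 33,000·810,000) / (1,110,000 − 810,000) = 869,040,000,000 / 300,000 = 2,896,800.00.

€2,896,800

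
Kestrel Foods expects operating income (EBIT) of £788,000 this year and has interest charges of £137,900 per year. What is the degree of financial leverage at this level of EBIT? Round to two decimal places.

1.21

Annual interest charges come to £137,900.00.
Degree of financial leverage = EBIT / (EBIT − interest) = £788,000 / £650,100.00 = 1.2121.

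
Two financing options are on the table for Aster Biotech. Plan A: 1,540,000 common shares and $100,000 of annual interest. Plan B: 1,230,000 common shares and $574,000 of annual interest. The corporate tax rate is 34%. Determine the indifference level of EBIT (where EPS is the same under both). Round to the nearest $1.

At indifference, (EBIT − 100,000)(1 − t)/1,540,000 = (EBIT − 574,000)(1 − t)/1,230,000.
The (1 − t) factor cancels: (EBIT − 100,000) × 1,230,000 = (EBIT − 574,000) × 1,540,000.
EBIT × (1,540,000 − 1,230,000) = 574,000 × 1,540,000 − 100,000 × 1,230,000 = 760,960,000,000, so EBIT = 760,960,000,000 ÷ 310,000 = 2,454,709.68.

$2,454,710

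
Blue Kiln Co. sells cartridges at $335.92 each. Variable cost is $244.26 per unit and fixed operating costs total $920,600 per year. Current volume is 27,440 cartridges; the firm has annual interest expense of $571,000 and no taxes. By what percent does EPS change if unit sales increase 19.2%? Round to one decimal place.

+47.2%

At 27,440 units, contribution = 27,440 × $91.66 = $2,515,150.40.
Subtracting fixed costs: EBIT = $2,515,150.40 − $920,600 = $1,594,550.40.
After interest of $571,000.00, pre-tax earnings = $1,023,550.40.
DCL = total CM / (EBIT − I) = $2,515,150.40 / $1,023,550.40 = 2.4573.
EPS therefore changes by 2.4573 × (+19.2%) = +47.2%.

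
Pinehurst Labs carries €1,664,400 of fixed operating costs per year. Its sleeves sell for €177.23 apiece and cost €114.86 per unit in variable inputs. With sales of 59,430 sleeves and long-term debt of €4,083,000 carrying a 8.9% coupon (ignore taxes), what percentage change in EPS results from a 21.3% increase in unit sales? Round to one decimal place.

+47.0%

Contribution at this volume is 59,430 × €62.37 = €3,706,649.10.
Subtracting fixed costs: EBIT = €3,706,649.10 − €1,664,400 = €2,042,249.10.
After interest of €363,387.00, pre-tax earnings = €1,678,862.10.
Degree of combined leverage = contribution ÷ (EBIT − I) = €3,706,649.10 ÷ €1,678,862.10 = 2.2078.
%ΔEPS = DCL × %ΔSales = 2.2078 × +21.3% = +47.0%.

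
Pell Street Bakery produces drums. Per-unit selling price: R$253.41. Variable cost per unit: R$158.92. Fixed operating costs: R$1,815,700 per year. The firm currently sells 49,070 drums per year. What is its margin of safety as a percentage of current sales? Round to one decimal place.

60.8%

Each unit contributes R$253.41 − R$158.92 = R$94.49. Break-even units = R$1,815,700 ÷ R$94.49 = 19,215.79; break-even revenue = 19,215.79 × R$253.41 = R$4,869,473.35.
Current sales = 49,070 × R$253.41 = R$12,434,828.70.
Margin of safety = (R$12,434,828.70 − R$4,869,473.35) ÷ R$12,434,828.70 = 60.8%.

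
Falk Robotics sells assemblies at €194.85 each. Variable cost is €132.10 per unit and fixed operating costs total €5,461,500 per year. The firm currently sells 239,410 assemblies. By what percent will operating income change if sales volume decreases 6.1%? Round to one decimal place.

-9.6%

Total contribution margin = 239,410 × €62.75 = €15,022,977.50.
EBIT = €15,022,977.50 − €5,461,500 = €9,561,477.50.
DOL = contribution ÷ EBIT = €15,022,977.50 ÷ €9,561,477.50 = 1.5712.
Operating income changes by 1.5712 × -6.1% = -9.6%.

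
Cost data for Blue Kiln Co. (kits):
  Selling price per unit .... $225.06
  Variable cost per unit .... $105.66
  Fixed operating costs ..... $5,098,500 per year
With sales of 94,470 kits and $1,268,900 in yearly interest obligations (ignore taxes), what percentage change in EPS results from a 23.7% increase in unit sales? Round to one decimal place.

+54.4%

Contribution at this volume is 94,470 × $119.40 = $11,279,718.00.
Subtracting fixed costs: EBIT = $11,279,718.00 − $5,098,500 = $6,181,218.00.
After interest of $1,268,900.00, pre-tax earnings = $4,912,318.00.
Degree of combined leverage = contribution ÷ (EBIT − I) = $11,279,718.00 ÷ $4,912,318.00 = 2.2962.
%ΔEPS = DCL × %ΔSales = 2.2962 × +23.7% = +54.4%.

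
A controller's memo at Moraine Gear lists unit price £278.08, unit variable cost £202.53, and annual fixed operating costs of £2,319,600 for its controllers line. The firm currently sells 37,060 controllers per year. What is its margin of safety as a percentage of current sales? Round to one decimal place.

Unit CM = price − variable cost = £278.08 − £202.53 = £75.55. Break-even units = £2,319,600 ÷ £75.55 = 30,702.85; break-even revenue = 30,702.85 × £278.08 = £8,537,847.36.
Actual sales revenue = 37,060 × £278.08 = £10,305,644.80.
Margin of safety = (£10,305,644.80 − £8,537,847.36) ÷ £10,305,644.80 = 17.2%.

17.2%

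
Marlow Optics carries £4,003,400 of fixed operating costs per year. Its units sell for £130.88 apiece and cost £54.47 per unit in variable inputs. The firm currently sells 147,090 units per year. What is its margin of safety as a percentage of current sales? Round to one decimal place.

64.4%

Contribution margin per unit = £130.88 − £54.47 = £76.41. Break-even units = £4,003,400 ÷ £76.41 = 52,393.67; break-even revenue = 52,393.67 × £130.88 = £6,857,282.97.
Actual sales revenue = 147,090 × £130.88 = £19,251,139.20.
Margin of safety = (£19,251,139.20 − £6,857,282.97) ÷ £19,251,139.20 = 64.4%.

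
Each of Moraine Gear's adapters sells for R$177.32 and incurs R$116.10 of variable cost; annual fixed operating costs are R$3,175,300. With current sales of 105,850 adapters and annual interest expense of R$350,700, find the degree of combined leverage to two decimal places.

At 105,850 units, contribution = 105,850 × R$61.22 = R$6,480,137.00.
Subtracting fixed costs: EBIT = R$6,480,137.00 − R$3,175,300 = R$3,304,837.00. Interest = R$350,700.00.
DOL = R$6,480,137.00 ÷ R$3,304,837.00 = 1.9608; DFL = R$3,304,837.00 ÷ R$2,954,137.00 = 1.1187.
Combined leverage = 1.9608 × 1.1187 = 2.1935.

2.19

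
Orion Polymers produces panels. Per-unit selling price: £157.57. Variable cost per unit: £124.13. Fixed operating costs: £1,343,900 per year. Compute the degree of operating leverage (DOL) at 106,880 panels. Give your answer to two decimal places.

At 106,880 units, contribution = 106,880 × £33.44 = £3,574,067.20.
Subtracting fixed costs: EBIT = £3,574,067.20 − £1,343,900 = £2,230,167.20.
DOL = contribution ÷ EBIT = £3,574,067.20 ÷ £2,230,167.20 = 1.6026.

1.60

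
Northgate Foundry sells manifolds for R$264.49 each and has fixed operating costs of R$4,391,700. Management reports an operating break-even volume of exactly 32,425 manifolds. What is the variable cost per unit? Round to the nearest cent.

R$129.05

Contribution per unit must be FC / Q = R$4,391,700 / 32,425 = R$135.4418.
Hence VC = price − CM = R$264.49 − R$135.4418 = R$129.05.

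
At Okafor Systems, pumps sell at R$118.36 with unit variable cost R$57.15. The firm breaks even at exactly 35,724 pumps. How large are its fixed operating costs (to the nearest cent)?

Contribution margin per unit = R$118.36 − R$57.15 = R$61.21.
Fixed costs = break-even units × CM = 35,724 × R$61.21 = R$2,186,666.04.

R$2,186,666.04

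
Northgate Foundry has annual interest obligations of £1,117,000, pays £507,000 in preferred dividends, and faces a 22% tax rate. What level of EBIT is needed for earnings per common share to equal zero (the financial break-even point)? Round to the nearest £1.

£1,767,000

Preferred dividends are paid after tax, so their pre-tax equivalent is £507,000 ÷ (1 − 0.22) = £650,000.00.
Financial break-even EBIT = interest + D_p ÷ (1 − t) = £1,117,000 + £650,000.00 = £1,767,000.00.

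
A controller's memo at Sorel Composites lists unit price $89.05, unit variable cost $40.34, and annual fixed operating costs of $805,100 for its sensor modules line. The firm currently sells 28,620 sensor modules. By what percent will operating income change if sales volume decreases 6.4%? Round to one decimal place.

-15.1%

Total contribution margin = 28,620 × $48.71 = $1,394,080.20.
Operating income = contribution − fixed costs = $1,394,080.20 − $805,100 = $588,980.20.
Degree of operating leverage = $1,394,080.20 / $588,980.20 = 2.3669.
Operating income changes by 2.3669 × -6.4% = -15.1%.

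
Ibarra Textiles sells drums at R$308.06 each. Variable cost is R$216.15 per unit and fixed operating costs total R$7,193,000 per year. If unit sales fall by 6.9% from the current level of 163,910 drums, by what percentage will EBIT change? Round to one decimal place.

-13.2%

Total contribution margin = 163,910 × R$91.91 = R$15,064,968.10.
EBIT = R$15,064,968.10 − R$7,193,000 = R$7,871,968.10.
DOL = contribution ÷ EBIT = R$15,064,968.10 ÷ R$7,871,968.10 = 1.9137.
So EBIT moves 1.9137 × (-6.9%) = -13.2%.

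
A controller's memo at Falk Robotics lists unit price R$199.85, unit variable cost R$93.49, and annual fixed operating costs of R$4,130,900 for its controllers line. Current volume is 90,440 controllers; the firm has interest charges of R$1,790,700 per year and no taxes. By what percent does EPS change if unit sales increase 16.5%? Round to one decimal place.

+42.9%

At 90,440 units, contribution = 90,440 × R$106.36 = R$9,619,198.40.
Operating income = contribution − fixed costs = R$9,619,198.40 − R$4,130,900 = R$5,488,298.40.
After interest of R$1,790,700.00, pre-tax earnings = R$3,697,598.40.
Degree of combined leverage = contribution ÷ (EBIT − I) = R$9,619,198.40 ÷ R$3,697,598.40 = 2.6015.
EPS therefore changes by 2.6015 × (+16.5%) = +42.9%.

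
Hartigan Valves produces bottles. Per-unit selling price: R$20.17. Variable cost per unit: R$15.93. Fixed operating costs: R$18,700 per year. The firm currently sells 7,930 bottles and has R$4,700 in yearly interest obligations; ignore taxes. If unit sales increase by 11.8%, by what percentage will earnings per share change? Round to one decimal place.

+38.8%

Contribution at this volume is 7,930 × R$4.24 = R$33,623.20.
EBIT = R$33,623.20 − R$18,700 = R$14,923.20.
After interest of R$4,700.00, pre-tax earnings = R$10,223.20.
Degree of combined leverage = contribution ÷ (EBIT − I) = R$33,623.20 ÷ R$10,223.20 = 3.2889.
%ΔEPS = DCL × %ΔSales = 3.2889 × +11.8% = +38.8%.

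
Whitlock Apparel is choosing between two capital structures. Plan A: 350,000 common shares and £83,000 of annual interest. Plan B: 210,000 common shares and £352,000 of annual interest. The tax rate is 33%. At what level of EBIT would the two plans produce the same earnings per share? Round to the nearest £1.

£755,500

At indifference, (EBIT − 83,000)(1 − t)/350,000 = (EBIT − 352,000)(1 − t)/210,000.
The (1 − t) factor cancels: (EBIT − 83,000) × 210,000 = (EBIT − 352,000) × 350,000.
Solving, EBIT = (352,000·350,000 − 83,000·210,000) / (350,000 − 210,000) = 105,770,000,000 / 140,000 = 755,500.00.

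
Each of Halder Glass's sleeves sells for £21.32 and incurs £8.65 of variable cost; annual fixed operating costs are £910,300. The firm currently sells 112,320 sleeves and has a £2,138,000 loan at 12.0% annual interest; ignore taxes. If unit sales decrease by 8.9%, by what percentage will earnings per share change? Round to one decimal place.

At 112,320 units, contribution = 112,320 × £12.67 = £1,423,094.40.
Operating income = contribution − fixed costs = £1,423,094.40 − £910,300 = £512,794.40.
After interest of £256,560.00, pre-tax earnings = £256,234.40.
Degree of combined leverage = contribution ÷ (EBIT − I) = £1,423,094.40 ÷ £256,234.40 = 5.5539.
EPS therefore changes by 5.5539 × (-8.9%) = -49.4%.

-49.4%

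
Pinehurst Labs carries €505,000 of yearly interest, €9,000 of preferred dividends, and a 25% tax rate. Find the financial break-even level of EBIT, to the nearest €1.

€517,000

Grossing the preferred dividend up to pre-tax terms: €9,000 / (1 − 0.25) = €12,000.00.
EPS = 0 when EBIT covers interest plus the pre-tax preferred burden: €505,000 + €12,000.00 = €517,000.00.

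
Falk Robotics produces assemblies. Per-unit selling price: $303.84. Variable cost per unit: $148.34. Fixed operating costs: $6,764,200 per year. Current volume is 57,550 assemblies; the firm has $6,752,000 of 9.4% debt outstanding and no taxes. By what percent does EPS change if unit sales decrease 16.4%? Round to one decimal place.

-94.7%

At 57,550 units, contribution = 57,550 × $155.50 = $8,949,025.00.
Subtracting fixed costs: EBIT = $8,949,025.00 − $6,764,200 = $2,184,825.00.
Interest = $634,688.00, so EBIT − I = $1,550,137.00.
DCL = total CM / (EBIT − I) = $8,949,025.00 / $1,550,137.00 = 5.7731.
%ΔEPS = DCL × %ΔSales = 5.7731 × -16.4% = -94.7%.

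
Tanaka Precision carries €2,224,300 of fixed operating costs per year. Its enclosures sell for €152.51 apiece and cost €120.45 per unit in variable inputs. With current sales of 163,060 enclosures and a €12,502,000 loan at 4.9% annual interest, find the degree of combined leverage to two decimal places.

Contribution at this volume is 163,060 × €32.06 = €5,227,703.60.
Operating income = contribution − fixed costs = €5,227,703.60 − €2,224,300 = €3,003,403.60. Interest = €612,598.00.
DOL = €5,227,703.60 ÷ €3,003,403.60 = 1.7406; DFL = €3,003,403.60 ÷ €2,390,805.60 = 1.2562.
DCL = DOL × DFL = 1.7406 × 1.2562 = 2.1865.

2.19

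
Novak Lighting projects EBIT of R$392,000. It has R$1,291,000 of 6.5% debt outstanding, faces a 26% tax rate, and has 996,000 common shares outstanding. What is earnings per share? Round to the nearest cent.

Interest = R$83,915.00, so EBT = R$392,000 − R$83,915.00 = R$308,085.00.
After tax at 26%: net income = R$308,085.00 × 0.74 = R$227,982.90.
Per share: R$227,982.90 / 996,000 shares = R$0.23.

R$0.23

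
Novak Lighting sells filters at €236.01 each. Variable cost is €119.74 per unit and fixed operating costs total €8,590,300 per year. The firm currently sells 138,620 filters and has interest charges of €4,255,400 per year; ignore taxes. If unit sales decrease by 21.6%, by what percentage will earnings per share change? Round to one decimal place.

Contribution at this volume is 138,620 × €116.27 = €16,117,347.40.
EBIT = €16,117,347.40 − €8,590,300 = €7,527,047.40.
After interest of €4,255,400.00, pre-tax earnings = €3,271,647.40.
Degree of combined leverage = contribution ÷ (EBIT − I) = €16,117,347.40 ÷ €3,271,647.40 = 4.9264.
%ΔEPS = DCL × %ΔSales = 4.9264 × -21.6% = -106.4%.

-106.4%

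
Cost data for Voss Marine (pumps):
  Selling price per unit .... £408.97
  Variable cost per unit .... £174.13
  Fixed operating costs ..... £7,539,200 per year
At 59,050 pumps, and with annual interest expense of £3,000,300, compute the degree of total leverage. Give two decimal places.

Contribution at this volume is 59,050 × £234.84 = £13,867,302.00.
Operating income = contribution − fixed costs = £13,867,302.00 − £7,539,200 = £6,328,102.00. Interest = £3,000,300.00, so EBIT − I = £3,327,802.00.
DCL = contribution ÷ (EBIT − I) = £13,867,302.00 ÷ £3,327,802.00 = 4.1671.

4.17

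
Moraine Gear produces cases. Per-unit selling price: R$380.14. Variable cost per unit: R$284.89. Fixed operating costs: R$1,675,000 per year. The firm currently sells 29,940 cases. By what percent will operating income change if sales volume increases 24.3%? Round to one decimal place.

At 29,940 units, contribution = 29,940 × R$95.25 = R$2,851,785.00.
Operating income = contribution − fixed costs = R$2,851,785.00 − R$1,675,000 = R$1,176,785.00.
Degree of operating leverage = R$2,851,785.00 / R$1,176,785.00 = 2.4234.
So EBIT moves 2.4234 × (+24.3%) = +58.9%.

+58.9%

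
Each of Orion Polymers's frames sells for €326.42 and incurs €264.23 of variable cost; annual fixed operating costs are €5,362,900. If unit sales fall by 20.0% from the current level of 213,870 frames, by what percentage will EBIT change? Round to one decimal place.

-33.5%

At 213,870 units, contribution = 213,870 × €62.19 = €13,300,575.30.
Subtracting fixed costs: EBIT = €13,300,575.30 − €5,362,900 = €7,937,675.30.
DOL = contribution ÷ EBIT = €13,300,575.30 ÷ €7,937,675.30 = 1.6756.
Operating income changes by 1.6756 × -20.0% = -33.5%.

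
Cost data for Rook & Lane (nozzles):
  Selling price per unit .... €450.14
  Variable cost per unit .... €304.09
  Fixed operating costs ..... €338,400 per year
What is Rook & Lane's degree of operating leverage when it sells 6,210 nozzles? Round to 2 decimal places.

Contribution at this volume is 6,210 × €146.05 = €906,970.50.
Subtracting fixed costs: EBIT = €906,970.50 − €338,400 = €568,570.50.
So DOL = total CM / EBIT = €906,970.50 / €568,570.50 = 1.5952.

1.60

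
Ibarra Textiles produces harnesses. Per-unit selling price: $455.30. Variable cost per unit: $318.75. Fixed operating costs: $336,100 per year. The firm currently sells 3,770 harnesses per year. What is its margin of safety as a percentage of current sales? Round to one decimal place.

Each unit contributes $455.30 − $318.75 = $136.55. Break-even units = $336,100 ÷ $136.55 = 2,461.37; break-even revenue = 2,461.37 × $455.30 = $1,120,661.52.
Current sales = 3,770 × $455.30 = $1,716,481.00.
Margin of safety = ($1,716,481.00 − $1,120,661.52) ÷ $1,716,481.00 = 34.7%.

34.7%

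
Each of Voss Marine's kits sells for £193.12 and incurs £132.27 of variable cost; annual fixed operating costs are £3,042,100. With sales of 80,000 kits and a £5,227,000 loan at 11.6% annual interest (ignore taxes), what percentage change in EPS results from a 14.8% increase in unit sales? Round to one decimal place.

Contribution at this volume is 80,000 × £60.85 = £4,868,000.00.
Operating income = contribution − fixed costs = £4,868,000.00 − £3,042,100 = £1,825,900.00.
Interest = £606,332.00, so EBIT − I = £1,219,568.00.
DCL = total CM / (EBIT − I) = £4,868,000.00 / £1,219,568.00 = 3.9916.
%ΔEPS = DCL × %ΔSales = 3.9916 × +14.8% = +59.1%.

+59.1%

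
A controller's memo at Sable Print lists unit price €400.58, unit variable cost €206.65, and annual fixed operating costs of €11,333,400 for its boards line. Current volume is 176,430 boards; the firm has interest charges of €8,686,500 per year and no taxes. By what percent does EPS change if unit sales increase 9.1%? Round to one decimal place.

+21.9%

At 176,430 units, contribution = 176,430 × €193.93 = €34,215,069.90.
Operating income = contribution − fixed costs = €34,215,069.90 − €11,333,400 = €22,881,669.90.
Interest = €8,686,500.00, so EBIT − I = €14,195,169.90.
DCL = total CM / (EBIT − I) = €34,215,069.90 / €14,195,169.90 = 2.4103.
%ΔEPS = DCL × %ΔSales = 2.4103 × +9.1% = +21.9%.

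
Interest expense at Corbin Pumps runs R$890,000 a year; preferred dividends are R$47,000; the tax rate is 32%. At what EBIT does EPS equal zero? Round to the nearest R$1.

Preferred dividends are paid after tax, so their pre-tax equivalent is R$47,000 ÷ (1 − 0.32) = R$69,117.65.
EPS = 0 when EBIT covers interest plus the pre-tax preferred burden: R$890,000 + R$69,117.65 = R$959,117.65.

R$959,118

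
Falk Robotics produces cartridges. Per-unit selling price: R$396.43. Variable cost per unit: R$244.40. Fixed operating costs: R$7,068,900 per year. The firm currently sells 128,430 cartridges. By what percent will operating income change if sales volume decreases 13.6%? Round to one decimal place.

Contribution at this volume is 128,430 × R$152.03 = R$19,525,212.90.
Subtracting fixed costs: EBIT = R$19,525,212.90 − R$7,068,900 = R$12,456,312.90.
DOL = contribution ÷ EBIT = R$19,525,212.90 ÷ R$12,456,312.90 = 1.5675.
So EBIT moves 1.5675 × (-13.6%) = -21.3%.

-21.3%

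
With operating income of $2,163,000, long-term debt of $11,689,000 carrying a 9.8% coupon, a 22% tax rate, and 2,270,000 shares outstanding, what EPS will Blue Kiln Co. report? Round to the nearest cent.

$0.35

Pre-tax income = $2,163,000 − $1,145,522.00 = $1,017,478.00.
Net income = $1,017,478.00 × (1 − 0.22) = $793,632.84.
EPS = $793,632.84 ÷ 2,270,000 = $0.35.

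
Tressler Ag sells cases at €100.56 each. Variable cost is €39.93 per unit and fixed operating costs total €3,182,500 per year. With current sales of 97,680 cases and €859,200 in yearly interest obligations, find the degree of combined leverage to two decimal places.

At 97,680 units, contribution = 97,680 × €60.63 = €5,922,338.40.
Subtracting fixed costs: EBIT = €5,922,338.40 − €3,182,500 = €2,739,838.40. Interest = €859,200.00.
DOL = €5,922,338.40 ÷ €2,739,838.40 = 2.1616; DFL = €2,739,838.40 ÷ €1,880,638.40 = 1.4569.
Combined leverage = 2.1616 × 1.4569 = 3.1492.

3.15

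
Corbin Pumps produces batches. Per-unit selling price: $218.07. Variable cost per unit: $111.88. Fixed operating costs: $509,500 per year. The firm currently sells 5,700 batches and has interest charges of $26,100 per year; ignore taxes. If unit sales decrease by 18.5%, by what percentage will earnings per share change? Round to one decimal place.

-160.7%

Contribution at this volume is 5,700 × $106.19 = $605,283.00.
EBIT = $605,283.00 − $509,500 = $95,783.00.
Interest = $26,100.00, so EBIT − I = $69,683.00.
Degree of combined leverage = contribution ÷ (EBIT − I) = $605,283.00 ÷ $69,683.00 = 8.6862.
EPS therefore changes by 8.6862 × (-18.5%) = -160.7%.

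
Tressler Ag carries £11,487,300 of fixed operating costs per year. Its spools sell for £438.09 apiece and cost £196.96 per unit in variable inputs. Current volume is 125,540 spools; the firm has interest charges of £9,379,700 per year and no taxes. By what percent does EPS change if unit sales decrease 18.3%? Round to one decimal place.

-58.9%

Contribution at this volume is 125,540 × £241.13 = £30,271,460.20.
EBIT = £30,271,460.20 − £11,487,300 = £18,784,160.20.
Interest = £9,379,700.00, so EBIT − I = £9,404,460.20.
Degree of combined leverage = contribution ÷ (EBIT − I) = £30,271,460.20 ÷ £9,404,460.20 = 3.2188.
EPS therefore changes by 3.2188 × (-18.3%) = -58.9%.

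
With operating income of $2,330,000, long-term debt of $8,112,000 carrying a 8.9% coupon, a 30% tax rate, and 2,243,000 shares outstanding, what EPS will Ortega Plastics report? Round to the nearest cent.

Pre-tax income = $2,330,000 − $721,968.00 = $1,608,032.00.
Net income = $1,608,032.00 × (1 − 0.30) = $1,125,622.40.
Per share: $1,125,622.40 / 2,243,000 shares = $0.50.

$0.50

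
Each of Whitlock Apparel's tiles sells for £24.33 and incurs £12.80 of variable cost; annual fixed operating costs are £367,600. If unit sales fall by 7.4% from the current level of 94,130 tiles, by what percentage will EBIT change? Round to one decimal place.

Total contribution margin = 94,130 × £11.53 = £1,085,318.90.
Operating income = contribution − fixed costs = £1,085,318.90 − £367,600 = £717,718.90.
So DOL = total CM / EBIT = £1,085,318.90 / £717,718.90 = 1.5122.
%ΔEBIT = DOL × %ΔSales = 1.5122 × -7.4% = -11.2%.

-11.2%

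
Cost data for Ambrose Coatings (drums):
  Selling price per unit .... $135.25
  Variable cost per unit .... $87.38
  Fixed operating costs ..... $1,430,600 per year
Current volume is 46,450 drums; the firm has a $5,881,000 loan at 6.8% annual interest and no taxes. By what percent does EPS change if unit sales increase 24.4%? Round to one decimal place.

+138.0%

Contribution at this volume is 46,450 × $47.87 = $2,223,561.50.
EBIT = $2,223,561.50 − $1,430,600 = $792,961.50.
After interest of $399,908.00, pre-tax earnings = $393,053.50.
DCL = total CM / (EBIT − I) = $2,223,561.50 / $393,053.50 = 5.6571.
EPS therefore changes by 5.6571 × (+24.4%) = +138.0%.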